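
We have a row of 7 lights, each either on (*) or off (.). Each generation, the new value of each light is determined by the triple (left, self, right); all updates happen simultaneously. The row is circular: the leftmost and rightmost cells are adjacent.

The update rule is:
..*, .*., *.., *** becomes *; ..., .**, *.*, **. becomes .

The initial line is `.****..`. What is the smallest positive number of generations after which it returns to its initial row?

generation 1: *.**.*.
generation 2: *....*.
generation 3: **..**.
generation 4: ..**...
generation 5: .*..*..
generation 6: ******.
generation 7: .****..

7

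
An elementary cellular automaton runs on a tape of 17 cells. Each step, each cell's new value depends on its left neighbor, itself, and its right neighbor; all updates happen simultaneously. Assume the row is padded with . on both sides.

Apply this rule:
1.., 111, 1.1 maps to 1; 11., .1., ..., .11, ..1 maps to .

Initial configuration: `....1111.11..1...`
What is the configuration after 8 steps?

.............1.1.

.....11.1..1..1..
.......1.1..1..1.
........1.1..1..1
.........1.1..1..
..........1.1..1.
...........1.1..1
............1.1..
.............1.1.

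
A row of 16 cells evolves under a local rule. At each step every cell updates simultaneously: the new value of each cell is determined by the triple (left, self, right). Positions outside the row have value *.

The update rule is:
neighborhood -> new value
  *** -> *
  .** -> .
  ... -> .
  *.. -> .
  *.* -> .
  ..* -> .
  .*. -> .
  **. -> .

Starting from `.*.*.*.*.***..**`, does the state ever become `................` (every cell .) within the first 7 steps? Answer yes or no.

yes

..........*....*
................
all cells are . at step 2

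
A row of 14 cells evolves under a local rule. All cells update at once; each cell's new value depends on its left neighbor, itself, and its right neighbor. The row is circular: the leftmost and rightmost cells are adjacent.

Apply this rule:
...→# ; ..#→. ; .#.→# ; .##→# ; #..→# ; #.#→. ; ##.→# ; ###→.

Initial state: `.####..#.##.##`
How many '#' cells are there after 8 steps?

9

.#..##.#.##.##
.##.##.#.##.##
.##.##.#.##.##  (fixed point — unchanged through step 8)
count of #: 9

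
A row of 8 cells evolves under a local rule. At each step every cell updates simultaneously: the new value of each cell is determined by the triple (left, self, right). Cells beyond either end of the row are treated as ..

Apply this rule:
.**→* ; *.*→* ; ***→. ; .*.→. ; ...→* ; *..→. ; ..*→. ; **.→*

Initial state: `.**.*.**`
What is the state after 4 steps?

*.*****.

step 1: .***.***
step 2: .*.***.*
step 3: ..**.**.
step 4: *.*****.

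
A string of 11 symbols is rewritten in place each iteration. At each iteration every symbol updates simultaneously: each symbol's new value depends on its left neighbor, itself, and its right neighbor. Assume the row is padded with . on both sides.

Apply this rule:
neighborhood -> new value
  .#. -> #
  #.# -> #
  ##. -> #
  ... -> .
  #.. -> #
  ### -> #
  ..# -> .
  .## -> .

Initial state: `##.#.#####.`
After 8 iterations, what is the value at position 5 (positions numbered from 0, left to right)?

.####.#####
..####.####
...####.###
....####.##
.....####.#
......#####
.......####
........###
position 5 holds .

.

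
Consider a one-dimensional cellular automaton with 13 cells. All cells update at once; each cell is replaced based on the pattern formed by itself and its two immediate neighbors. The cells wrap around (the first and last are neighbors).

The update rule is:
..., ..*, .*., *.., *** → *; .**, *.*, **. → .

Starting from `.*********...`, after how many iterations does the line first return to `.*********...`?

iteration 1: *.*******.***
iteration 2: ...*****...**
iteration 3: ***.***.***..
iteration 4: .*...*...*.**
iteration 5: .*********...

5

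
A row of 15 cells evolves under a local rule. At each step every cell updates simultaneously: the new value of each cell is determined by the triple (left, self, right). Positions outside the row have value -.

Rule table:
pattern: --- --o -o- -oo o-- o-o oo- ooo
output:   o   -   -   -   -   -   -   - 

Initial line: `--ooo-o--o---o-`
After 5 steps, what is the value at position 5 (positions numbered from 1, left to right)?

o----------o---
--oooooooo---oo
o----------o---  (repeats step 1; period 2)
step 5: o----------o---
position 5 holds -

-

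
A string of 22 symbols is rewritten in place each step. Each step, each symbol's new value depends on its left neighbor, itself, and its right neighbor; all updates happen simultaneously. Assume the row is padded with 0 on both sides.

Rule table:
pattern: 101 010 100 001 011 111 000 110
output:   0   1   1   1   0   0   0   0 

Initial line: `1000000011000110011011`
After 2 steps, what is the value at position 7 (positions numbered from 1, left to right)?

1

step 1: 1100000100101001100000
step 2: 0010001111101110010000
position 7 holds 1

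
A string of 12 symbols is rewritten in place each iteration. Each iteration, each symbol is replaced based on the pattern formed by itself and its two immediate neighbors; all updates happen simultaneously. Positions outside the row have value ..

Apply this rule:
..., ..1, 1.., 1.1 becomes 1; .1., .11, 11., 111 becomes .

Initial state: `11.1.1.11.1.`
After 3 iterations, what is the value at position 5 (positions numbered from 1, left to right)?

1

..1.1.1..1.1
11.1.1.11.1.  (repeats iteration 0; period 2)
iteration 3: ..1.1.1..1.1
position 5 holds 1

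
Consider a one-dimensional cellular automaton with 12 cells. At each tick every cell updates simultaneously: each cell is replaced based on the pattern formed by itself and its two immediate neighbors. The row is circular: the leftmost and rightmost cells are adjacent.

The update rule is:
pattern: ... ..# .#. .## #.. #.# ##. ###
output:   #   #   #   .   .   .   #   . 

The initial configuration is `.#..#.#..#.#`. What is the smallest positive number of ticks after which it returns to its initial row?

tick 1: .#.##.#.##.#
tick 2: .#..#.#..#.#

2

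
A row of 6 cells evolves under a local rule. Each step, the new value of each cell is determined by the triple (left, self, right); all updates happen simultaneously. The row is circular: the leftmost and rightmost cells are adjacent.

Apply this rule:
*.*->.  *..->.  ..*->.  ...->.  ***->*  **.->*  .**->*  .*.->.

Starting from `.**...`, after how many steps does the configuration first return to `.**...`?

.**...

1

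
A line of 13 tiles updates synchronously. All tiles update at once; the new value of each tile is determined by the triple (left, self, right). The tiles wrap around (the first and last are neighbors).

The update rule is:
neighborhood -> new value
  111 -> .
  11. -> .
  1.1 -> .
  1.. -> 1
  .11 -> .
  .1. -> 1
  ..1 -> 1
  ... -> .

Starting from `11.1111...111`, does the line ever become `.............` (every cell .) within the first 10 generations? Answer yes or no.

yes

.......1.1...
......11.11..
.....1.....1.
....111...111
1..1...1.1...
11111.11.11.1
.............
all cells are . at generation 7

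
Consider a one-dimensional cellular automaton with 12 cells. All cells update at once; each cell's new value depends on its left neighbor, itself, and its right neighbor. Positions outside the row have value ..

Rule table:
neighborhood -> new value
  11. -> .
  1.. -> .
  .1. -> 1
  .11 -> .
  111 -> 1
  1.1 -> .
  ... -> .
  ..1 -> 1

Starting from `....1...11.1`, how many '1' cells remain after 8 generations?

generation 1: ...11..1...1
generation 2: ..1...11..11
generation 3: .11..1...1..
generation 4: 1...11..11..
generation 5: 1..1...1....
generation 6: 1.11..11....
generation 7: 1....1......
generation 8: 1...11......
count of 1: 3

3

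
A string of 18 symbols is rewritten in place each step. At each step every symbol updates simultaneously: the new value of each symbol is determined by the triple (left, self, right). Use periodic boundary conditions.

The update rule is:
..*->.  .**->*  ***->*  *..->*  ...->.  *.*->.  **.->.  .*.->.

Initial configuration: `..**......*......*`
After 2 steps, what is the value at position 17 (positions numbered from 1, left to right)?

*.*.*......*......
.....*......*.....
position 17 holds .

.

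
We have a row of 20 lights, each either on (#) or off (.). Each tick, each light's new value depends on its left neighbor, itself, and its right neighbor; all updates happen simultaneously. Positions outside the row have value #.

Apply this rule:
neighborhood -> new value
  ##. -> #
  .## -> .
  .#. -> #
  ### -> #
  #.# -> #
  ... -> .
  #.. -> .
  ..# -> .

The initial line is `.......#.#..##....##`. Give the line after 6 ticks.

.......###...#.....#
........##...#......
.........#...#......
.........#...#......  (fixed point — unchanged through tick 6)

.........#...#......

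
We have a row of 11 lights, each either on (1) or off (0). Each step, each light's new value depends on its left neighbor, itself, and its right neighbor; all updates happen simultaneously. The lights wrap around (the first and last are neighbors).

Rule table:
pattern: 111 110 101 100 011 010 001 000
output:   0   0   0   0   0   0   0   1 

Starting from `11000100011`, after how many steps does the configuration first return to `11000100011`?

step 1: 00010001000
step 2: 11000100011

2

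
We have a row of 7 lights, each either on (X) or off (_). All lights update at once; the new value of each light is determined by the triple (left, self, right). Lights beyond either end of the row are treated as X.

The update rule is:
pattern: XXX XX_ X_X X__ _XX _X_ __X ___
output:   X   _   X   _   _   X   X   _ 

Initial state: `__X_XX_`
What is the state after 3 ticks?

tick 1: _XXX__X
tick 2: X_X__X_
tick 3: _XX_XXX

_XX_XXX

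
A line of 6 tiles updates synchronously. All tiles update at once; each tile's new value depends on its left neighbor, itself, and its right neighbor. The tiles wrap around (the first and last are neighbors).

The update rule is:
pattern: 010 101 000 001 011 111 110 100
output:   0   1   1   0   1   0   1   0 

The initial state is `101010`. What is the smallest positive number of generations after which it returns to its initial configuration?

010101
101010

2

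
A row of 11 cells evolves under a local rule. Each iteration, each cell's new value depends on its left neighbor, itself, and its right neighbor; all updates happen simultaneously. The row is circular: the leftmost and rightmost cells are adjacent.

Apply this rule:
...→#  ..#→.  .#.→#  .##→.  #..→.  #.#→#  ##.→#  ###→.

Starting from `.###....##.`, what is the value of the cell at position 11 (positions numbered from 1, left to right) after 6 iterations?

.

...#.##..#.
##.##.#..#.
.##.###..##
#.##..#...#
##.#..#.#..
.###..###..
position 11 holds .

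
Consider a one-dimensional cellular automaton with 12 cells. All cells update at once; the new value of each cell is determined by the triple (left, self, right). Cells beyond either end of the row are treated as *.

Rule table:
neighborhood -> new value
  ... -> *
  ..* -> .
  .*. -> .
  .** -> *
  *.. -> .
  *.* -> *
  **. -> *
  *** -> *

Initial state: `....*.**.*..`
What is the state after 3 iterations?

***..*****.*

.**..****...
***..****.*.
***..*****.*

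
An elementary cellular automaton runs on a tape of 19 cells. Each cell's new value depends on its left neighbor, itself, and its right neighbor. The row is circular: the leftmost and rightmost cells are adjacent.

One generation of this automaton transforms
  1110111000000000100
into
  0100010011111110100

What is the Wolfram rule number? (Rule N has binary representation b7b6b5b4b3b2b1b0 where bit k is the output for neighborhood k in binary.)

133

position 1: 111 → 1  (bit 7 = 1)
position 2: 110 → 0  (bit 6 = 0)
position 3: 101 → 0  (bit 5 = 0)
position 7: 100 → 0  (bit 4 = 0)
position 0: 011 → 0  (bit 3 = 0)
position 16: 010 → 1  (bit 2 = 1)
position 15: 001 → 0  (bit 1 = 0)
position 8: 000 → 1  (bit 0 = 1)
bits b7..b0 = 10000101 = 133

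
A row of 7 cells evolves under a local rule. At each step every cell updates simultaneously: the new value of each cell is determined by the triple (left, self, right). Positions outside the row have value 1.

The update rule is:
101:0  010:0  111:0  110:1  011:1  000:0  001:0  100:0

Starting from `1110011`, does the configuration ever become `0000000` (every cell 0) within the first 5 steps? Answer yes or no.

step 1: 0010010
step 2: 0000000
all cells are 0 at step 2

yes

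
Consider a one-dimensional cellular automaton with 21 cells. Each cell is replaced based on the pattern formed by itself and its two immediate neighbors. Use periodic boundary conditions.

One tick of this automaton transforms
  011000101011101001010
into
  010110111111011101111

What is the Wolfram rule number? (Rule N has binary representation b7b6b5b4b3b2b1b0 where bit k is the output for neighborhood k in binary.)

position 11: 111 → 1  (bit 7 = 1)
position 2: 110 → 0  (bit 6 = 0)
position 7: 101 → 1  (bit 5 = 1)
position 3: 100 → 1  (bit 4 = 1)
position 1: 011 → 1  (bit 3 = 1)
position 6: 010 → 1  (bit 2 = 1)
position 0: 001 → 0  (bit 1 = 0)
position 4: 000 → 1  (bit 0 = 1)
bits b7..b0 = 10111101 = 189

189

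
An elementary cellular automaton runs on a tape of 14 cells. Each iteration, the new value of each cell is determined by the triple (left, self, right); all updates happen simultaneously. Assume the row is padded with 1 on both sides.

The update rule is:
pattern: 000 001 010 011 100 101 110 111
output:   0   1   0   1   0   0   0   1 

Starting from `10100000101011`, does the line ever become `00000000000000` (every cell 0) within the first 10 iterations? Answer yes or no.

no

iteration 1: 00000001000011
iteration 2: 00000010000111
iteration 3: 00000100001111
iteration 4: 00001000011111
iteration 5: 00010000111111
iteration 6: 00100001111111
iteration 7: 01000011111111
iteration 8: 00000111111111
iteration 9: 00001111111111
iteration 10: 00011111111111
iteration 10 is 00011111111111, still not uniform 0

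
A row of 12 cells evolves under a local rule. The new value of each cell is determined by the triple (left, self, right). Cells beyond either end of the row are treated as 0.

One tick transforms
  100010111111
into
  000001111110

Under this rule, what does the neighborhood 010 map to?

0

At position 0 the neighborhood is 010; the next row has 0 there.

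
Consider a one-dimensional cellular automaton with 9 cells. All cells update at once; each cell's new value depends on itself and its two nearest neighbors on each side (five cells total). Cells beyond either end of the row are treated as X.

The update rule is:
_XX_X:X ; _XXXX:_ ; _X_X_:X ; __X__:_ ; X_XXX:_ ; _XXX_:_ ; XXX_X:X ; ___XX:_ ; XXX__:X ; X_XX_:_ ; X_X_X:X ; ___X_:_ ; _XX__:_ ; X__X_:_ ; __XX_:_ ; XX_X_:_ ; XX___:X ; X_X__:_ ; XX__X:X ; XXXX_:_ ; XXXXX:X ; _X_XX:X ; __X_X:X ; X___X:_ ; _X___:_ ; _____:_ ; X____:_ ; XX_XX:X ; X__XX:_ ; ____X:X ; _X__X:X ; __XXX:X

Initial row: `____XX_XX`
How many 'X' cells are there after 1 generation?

4

X_X__XX__
count of X: 4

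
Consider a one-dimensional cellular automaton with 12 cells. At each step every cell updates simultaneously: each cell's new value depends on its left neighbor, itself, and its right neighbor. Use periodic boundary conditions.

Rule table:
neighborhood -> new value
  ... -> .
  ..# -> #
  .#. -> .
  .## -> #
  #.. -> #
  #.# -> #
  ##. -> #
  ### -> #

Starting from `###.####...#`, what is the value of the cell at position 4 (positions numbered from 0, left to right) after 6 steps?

#########.##
############
############  (fixed point — unchanged through step 6)
position 4 holds #

#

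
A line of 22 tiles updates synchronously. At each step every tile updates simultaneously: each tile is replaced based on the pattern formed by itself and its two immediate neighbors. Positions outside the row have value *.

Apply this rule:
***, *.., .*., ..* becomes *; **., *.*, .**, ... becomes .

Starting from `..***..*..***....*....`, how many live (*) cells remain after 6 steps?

step 1: **.*.*****.*.*..***..*
step 2: *..*..***..*.***.*.**.
step 3: .*****.*.***..*..*....
step 4: ..***..*..*.*******..*
step 5: **.*.******..*****.**.
step 6: *..*..****.**.***.....
count of *: 11

11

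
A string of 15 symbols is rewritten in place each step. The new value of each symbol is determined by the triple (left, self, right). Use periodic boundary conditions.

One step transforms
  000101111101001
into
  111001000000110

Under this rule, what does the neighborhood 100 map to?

1

At position 0 the neighborhood is 100; the next row has 1 there.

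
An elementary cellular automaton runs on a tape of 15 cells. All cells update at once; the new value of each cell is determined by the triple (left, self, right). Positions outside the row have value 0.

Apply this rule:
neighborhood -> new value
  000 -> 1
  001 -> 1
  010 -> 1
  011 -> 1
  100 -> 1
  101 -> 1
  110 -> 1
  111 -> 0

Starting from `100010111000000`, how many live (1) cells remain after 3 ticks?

14

111111101111111
100000111000001
111111101111111
count of 1: 14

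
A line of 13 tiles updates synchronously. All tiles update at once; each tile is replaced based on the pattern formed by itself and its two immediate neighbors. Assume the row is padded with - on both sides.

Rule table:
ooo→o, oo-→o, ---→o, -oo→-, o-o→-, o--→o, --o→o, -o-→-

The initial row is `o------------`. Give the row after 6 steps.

step 1: -oooooooooooo
step 2: o-ooooooooooo
step 3: ---oooooooooo
step 4: ooo-ooooooooo
step 5: -oo--oooooooo
step 6: o-ooo-ooooooo

o-ooo-ooooooo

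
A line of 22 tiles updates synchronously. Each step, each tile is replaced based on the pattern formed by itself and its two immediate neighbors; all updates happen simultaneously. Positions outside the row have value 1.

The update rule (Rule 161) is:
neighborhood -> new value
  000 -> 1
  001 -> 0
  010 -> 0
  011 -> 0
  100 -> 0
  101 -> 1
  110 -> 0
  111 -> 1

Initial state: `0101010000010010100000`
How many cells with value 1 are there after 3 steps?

1010100111000001001110
0101000010011100000101
1010011000001001110010
count of 1: 9

9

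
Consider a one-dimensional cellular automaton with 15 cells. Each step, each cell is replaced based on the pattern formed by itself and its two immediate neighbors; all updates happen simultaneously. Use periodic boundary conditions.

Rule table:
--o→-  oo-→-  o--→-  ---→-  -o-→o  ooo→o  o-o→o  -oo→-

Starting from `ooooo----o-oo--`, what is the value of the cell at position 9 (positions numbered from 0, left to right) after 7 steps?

-

-ooo-----oo----
--o------------
--o------------  (fixed point — unchanged through step 7)
position 9 holds -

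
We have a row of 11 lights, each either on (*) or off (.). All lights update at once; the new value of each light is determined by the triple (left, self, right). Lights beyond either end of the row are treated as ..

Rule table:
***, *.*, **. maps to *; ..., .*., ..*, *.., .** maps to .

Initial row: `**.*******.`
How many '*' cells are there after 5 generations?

4

.**.******.
..**.*****.
...**.****.
....**.***.
.....**.**.
count of *: 4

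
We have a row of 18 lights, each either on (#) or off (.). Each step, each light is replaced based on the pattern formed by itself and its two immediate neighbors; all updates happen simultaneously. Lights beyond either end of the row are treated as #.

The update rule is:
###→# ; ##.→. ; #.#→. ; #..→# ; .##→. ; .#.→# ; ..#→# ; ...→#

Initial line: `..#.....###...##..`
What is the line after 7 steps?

step 1: ########.#.###..##
step 2: #######..#..#.##.#
step 3: ######.######.....
step 4: #####...####.#####
step 5: ####.###.##...####
step 6: ###...#....###.###
step 7: ##.########.#...##

##.########.#...##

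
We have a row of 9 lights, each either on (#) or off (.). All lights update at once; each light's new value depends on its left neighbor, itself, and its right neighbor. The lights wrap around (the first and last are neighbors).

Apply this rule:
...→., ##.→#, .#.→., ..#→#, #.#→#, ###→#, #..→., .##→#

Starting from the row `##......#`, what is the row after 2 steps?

step 1: ##.....##
step 2: ##....###

##....###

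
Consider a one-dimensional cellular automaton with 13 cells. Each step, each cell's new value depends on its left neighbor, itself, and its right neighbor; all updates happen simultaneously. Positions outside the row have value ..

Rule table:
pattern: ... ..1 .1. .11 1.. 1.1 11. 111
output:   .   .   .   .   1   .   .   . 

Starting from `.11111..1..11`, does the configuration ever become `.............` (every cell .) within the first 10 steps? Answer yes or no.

yes

......1..1...
.......1..1..
........1..1.
.........1..1
..........1..
...........1.
............1
.............
all cells are . at step 8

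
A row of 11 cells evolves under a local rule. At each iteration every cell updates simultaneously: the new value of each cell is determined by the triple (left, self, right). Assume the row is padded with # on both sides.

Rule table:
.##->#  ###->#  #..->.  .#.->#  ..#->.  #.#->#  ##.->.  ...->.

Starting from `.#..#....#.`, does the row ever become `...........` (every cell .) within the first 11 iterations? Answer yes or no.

no

##..#....##
#...#....##
....#....##
....#....##  (fixed point — unchanged through iteration 11)
iteration 11 is ....#....##, still not uniform .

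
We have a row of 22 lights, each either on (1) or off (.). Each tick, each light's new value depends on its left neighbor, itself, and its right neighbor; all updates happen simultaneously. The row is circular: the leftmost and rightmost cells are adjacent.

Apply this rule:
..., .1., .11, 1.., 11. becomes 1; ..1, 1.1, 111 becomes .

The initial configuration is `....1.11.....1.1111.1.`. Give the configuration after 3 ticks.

111.1.111111.1.1..1.11
..1.1.1....1.1.11.1.1.
1.1.1.1111.1.1.11.1.11

1.1.1.1111.1.1.11.1.11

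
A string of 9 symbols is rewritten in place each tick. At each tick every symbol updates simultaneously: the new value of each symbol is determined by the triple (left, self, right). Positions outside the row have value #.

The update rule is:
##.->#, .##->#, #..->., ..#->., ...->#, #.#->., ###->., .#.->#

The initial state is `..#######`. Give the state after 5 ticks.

..#.#..#.

tick 1: ..#......
tick 2: ..#.####.
tick 3: ..#.#..#.
tick 4: ..#.#..#.  (fixed point — unchanged through tick 5)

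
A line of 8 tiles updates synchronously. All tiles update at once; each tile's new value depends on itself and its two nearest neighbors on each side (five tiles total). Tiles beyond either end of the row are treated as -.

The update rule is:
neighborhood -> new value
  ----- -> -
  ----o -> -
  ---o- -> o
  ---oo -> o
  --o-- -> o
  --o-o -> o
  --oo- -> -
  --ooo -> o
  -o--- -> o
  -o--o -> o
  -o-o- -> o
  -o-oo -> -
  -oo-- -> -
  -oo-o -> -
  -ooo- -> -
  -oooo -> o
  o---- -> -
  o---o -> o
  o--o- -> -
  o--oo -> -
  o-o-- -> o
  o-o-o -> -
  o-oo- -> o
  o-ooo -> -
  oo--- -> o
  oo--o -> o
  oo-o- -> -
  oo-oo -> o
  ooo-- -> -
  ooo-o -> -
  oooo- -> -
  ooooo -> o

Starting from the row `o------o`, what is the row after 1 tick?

oo----oo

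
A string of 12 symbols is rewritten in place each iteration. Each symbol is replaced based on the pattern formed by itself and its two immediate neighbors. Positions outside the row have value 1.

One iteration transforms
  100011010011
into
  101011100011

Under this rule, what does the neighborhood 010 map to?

At position 7 the neighborhood is 010; the next row has 0 there.

0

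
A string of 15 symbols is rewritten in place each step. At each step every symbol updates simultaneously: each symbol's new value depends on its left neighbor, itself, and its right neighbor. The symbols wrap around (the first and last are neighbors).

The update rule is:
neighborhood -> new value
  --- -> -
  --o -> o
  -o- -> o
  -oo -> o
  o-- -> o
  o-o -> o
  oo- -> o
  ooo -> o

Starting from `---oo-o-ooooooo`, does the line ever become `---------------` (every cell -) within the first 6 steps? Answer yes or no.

o-ooooooooooooo
ooooooooooooooo
ooooooooooooooo  (fixed point — unchanged through step 6)
step 6 is ooooooooooooooo, still not uniform -

no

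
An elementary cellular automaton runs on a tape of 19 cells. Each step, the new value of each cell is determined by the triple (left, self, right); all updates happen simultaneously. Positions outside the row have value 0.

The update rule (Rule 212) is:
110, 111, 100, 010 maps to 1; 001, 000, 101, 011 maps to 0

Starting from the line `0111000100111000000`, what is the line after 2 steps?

0001110011001110000

0011100110011100000
0001110011001110000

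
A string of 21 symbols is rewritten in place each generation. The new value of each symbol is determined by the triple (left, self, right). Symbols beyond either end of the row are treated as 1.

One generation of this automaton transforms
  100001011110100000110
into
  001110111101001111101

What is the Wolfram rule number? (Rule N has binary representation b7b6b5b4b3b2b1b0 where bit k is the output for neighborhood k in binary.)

position 8: 111 → 1  (bit 7 = 1)
position 0: 110 → 0  (bit 6 = 0)
position 6: 101 → 1  (bit 5 = 1)
position 1: 100 → 0  (bit 4 = 0)
position 7: 011 → 1  (bit 3 = 1)
position 5: 010 → 0  (bit 2 = 0)
position 4: 001 → 1  (bit 1 = 1)
position 2: 000 → 1  (bit 0 = 1)
bits b7..b0 = 10101011 = 171

171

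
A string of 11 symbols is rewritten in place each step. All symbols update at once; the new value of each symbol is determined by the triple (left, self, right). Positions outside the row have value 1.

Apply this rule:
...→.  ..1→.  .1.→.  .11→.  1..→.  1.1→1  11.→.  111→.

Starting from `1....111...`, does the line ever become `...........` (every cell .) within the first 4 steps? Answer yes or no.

step 1: ...........
all cells are . at step 1

yes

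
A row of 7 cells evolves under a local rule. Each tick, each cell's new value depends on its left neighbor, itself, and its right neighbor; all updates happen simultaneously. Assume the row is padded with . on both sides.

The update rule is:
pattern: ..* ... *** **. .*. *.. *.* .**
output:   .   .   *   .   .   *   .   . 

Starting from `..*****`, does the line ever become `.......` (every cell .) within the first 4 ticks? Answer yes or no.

yes

tick 1: ...***.
tick 2: ....*.*
tick 3: .......
all cells are . at tick 3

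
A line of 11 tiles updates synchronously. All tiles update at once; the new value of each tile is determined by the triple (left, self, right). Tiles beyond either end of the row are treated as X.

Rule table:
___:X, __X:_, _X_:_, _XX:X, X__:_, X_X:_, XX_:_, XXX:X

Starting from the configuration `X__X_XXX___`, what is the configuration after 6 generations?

generation 1: _____XX__X_
generation 2: _XXX_X_____
generation 3: _XX____XXX_
generation 4: _X__XX_XX__
generation 5: ____X__X___
generation 6: _XX______X_

_XX______X_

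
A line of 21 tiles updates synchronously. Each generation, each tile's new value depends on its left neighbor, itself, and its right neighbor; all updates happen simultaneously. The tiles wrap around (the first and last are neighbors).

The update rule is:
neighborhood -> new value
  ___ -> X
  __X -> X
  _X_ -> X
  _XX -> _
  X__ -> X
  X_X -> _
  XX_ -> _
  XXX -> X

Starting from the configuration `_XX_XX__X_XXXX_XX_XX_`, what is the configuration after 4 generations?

___X_XXXXXX____XXX___

X_____XXX__XX_______X
_XXXXX_X_XX__XXXXXXX_
X_XXX__X___XX_XXXXX_X
___X_XXXXXX____XXX___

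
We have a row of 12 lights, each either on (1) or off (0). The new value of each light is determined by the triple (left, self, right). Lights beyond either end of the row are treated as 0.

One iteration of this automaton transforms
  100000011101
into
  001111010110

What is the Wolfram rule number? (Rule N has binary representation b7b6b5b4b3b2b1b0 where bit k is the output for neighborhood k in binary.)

105

position 8: 111 → 0  (bit 7 = 0)
position 9: 110 → 1  (bit 6 = 1)
position 10: 101 → 1  (bit 5 = 1)
position 1: 100 → 0  (bit 4 = 0)
position 7: 011 → 1  (bit 3 = 1)
position 0: 010 → 0  (bit 2 = 0)
position 6: 001 → 0  (bit 1 = 0)
position 2: 000 → 1  (bit 0 = 1)
bits b7..b0 = 01101001 = 105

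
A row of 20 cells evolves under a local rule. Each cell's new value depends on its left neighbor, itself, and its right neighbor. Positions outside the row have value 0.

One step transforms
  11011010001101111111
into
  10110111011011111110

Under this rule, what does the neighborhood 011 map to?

1

At position 0 the neighborhood is 011; the next row has 1 there.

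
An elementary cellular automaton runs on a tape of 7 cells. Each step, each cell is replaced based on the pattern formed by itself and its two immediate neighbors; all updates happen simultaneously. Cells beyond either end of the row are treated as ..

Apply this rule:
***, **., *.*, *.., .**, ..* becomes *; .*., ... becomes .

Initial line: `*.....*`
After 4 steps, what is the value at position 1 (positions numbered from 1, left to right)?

.*...*.
*.*.*.*
.*.*.*.
*.*.*.*
position 1 holds *

*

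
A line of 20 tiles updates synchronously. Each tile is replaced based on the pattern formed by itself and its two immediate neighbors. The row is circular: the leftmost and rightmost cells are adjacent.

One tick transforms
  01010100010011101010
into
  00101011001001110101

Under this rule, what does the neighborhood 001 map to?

At position 0 the neighborhood is 001; the next row has 0 there.

0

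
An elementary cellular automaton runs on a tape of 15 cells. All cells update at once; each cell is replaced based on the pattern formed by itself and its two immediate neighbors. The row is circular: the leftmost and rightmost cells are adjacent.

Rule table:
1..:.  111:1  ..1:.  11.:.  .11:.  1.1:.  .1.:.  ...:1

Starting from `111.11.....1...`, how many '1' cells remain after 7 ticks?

.1.....111...1.
...111..1..1...
11..1........11
1.....111111..1
..111..1111....
1..1....11..111
.....11......11
count of 1: 4

4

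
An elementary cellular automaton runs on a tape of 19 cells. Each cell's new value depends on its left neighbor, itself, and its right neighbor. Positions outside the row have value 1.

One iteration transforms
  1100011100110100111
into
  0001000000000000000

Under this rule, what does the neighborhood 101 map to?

At position 12 the neighborhood is 101; the next row has 0 there.

0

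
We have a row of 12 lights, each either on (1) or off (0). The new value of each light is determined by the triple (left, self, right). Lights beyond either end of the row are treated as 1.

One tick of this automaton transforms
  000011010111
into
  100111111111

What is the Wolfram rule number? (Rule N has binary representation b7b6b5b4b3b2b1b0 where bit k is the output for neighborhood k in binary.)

position 10: 111 → 1  (bit 7 = 1)
position 5: 110 → 1  (bit 6 = 1)
position 6: 101 → 1  (bit 5 = 1)
position 0: 100 → 1  (bit 4 = 1)
position 4: 011 → 1  (bit 3 = 1)
position 7: 010 → 1  (bit 2 = 1)
position 3: 001 → 1  (bit 1 = 1)
position 1: 000 → 0  (bit 0 = 0)
bits b7..b0 = 11111110 = 254

254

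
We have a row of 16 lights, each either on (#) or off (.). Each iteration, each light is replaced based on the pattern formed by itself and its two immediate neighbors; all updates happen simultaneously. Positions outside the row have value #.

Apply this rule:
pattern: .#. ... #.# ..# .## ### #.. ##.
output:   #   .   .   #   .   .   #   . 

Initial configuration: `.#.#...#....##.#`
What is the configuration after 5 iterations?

iteration 1: .#.##.###..#....
iteration 2: .#.......####..#
iteration 3: .##.....#....##.
iteration 4: ...#...###..#...
iteration 5: #.###.#...####.#

#.###.#...####.#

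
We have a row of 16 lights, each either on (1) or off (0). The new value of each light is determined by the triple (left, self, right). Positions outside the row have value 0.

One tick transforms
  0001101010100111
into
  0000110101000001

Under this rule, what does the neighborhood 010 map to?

At position 6 the neighborhood is 010; the next row has 0 there.

0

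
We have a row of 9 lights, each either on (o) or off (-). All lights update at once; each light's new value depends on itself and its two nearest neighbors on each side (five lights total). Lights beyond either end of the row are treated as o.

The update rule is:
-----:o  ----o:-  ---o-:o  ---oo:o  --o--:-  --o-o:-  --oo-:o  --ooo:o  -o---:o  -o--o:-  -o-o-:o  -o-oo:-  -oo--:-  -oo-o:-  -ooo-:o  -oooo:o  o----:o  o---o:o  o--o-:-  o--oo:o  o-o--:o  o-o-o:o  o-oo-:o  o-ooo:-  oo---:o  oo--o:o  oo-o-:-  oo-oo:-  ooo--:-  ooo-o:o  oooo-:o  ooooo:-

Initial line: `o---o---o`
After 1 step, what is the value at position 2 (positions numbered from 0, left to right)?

o

-ooo-oooo
position 2 holds o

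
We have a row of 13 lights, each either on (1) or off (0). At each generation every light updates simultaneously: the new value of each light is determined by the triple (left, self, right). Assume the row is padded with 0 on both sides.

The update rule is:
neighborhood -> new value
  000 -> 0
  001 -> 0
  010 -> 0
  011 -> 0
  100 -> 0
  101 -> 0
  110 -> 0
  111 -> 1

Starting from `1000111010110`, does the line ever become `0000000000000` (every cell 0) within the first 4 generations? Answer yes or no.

yes

generation 1: 0000010000000
generation 2: 0000000000000
all cells are 0 at generation 2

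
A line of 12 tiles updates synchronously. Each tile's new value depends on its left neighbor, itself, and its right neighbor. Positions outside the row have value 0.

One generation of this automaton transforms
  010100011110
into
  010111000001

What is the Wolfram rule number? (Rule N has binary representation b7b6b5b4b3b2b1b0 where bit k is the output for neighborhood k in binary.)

position 8: 111 → 0  (bit 7 = 0)
position 10: 110 → 0  (bit 6 = 0)
position 2: 101 → 0  (bit 5 = 0)
position 4: 100 → 1  (bit 4 = 1)
position 7: 011 → 0  (bit 3 = 0)
position 1: 010 → 1  (bit 2 = 1)
position 0: 001 → 0  (bit 1 = 0)
position 5: 000 → 1  (bit 0 = 1)
bits b7..b0 = 00010101 = 21

21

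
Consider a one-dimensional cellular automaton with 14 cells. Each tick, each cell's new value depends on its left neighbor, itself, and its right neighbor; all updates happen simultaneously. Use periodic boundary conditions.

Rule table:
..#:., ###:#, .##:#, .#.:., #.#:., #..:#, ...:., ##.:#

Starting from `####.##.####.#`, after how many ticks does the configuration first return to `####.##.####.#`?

####.##.####.#

1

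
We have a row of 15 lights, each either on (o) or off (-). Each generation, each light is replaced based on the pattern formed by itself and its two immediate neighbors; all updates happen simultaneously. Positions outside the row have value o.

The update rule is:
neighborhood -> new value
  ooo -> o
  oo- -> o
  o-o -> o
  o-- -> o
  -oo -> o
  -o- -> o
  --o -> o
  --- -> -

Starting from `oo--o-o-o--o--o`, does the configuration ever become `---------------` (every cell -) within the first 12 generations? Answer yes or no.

no

generation 1: ooooooooooooooo
generation 2: ooooooooooooooo  (fixed point — unchanged through generation 12)
generation 12 is ooooooooooooooo, still not uniform -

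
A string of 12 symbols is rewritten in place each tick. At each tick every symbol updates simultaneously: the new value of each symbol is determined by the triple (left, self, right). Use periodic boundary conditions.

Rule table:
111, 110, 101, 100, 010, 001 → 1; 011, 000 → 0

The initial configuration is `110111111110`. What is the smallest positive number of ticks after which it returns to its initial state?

12

tick 1: 011011111111
tick 2: 101101111111
tick 3: 110110111111
tick 4: 111011011111
tick 5: 111101101111
tick 6: 111110110111
tick 7: 111111011011
tick 8: 111111101101
tick 9: 111111110110
tick 10: 011111111011
tick 11: 101111111101
tick 12: 110111111110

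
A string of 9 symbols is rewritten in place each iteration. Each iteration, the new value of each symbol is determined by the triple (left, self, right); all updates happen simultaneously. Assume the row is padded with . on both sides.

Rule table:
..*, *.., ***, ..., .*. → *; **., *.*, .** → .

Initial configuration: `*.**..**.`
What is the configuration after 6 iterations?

.*****.**

*...**..*
****..***
.**.**.*.
*......**
*******..
.*****.**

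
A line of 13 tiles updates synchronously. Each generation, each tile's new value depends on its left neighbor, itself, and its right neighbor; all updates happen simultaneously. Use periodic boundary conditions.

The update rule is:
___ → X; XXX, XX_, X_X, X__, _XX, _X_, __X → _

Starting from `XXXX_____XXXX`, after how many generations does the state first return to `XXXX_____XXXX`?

2

_____XXX_____
XXXX_____XXXX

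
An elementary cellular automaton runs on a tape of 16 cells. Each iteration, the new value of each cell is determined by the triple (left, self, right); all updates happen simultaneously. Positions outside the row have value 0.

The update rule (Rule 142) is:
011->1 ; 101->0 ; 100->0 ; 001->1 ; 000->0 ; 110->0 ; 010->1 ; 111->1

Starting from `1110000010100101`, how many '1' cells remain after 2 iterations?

1100000110101101
1000001100101001
count of 1: 6

6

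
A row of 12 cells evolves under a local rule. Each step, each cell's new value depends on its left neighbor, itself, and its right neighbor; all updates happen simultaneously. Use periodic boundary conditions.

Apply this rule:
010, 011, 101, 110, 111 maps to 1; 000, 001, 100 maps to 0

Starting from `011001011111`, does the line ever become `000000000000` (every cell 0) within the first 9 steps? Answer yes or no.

no

step 1: 111001111111
step 2: 111001111111  (fixed point — unchanged through step 9)
step 9 is 111001111111, still not uniform 0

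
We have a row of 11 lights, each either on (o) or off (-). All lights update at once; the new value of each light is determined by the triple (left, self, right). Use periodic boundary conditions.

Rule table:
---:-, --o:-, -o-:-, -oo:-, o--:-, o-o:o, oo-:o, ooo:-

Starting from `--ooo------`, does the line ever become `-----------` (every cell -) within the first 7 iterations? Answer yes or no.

iteration 1: ----o------
iteration 2: -----------
all cells are - at iteration 2

yes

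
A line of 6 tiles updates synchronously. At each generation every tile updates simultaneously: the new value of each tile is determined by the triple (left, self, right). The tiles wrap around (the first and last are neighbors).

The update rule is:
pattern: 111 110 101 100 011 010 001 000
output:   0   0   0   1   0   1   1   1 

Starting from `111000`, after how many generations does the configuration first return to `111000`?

2

000111
111000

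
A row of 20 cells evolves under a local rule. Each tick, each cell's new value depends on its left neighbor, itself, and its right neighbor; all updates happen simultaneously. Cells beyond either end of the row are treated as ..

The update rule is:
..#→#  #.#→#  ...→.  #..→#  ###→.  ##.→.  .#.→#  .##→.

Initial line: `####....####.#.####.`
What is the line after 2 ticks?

...######..#...#..##

....#..#....###....#
...######..#...#..##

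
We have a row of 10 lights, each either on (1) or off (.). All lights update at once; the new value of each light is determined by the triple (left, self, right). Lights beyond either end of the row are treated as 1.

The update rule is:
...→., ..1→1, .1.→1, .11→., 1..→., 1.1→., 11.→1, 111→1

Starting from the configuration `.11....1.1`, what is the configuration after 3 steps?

..1...11..
.11..1.1.1
..1.11.1..

..1.11.1..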